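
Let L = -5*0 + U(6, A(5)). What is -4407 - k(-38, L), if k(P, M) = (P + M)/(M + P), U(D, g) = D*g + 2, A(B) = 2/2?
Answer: -4408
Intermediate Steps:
A(B) = 1 (A(B) = 2*(½) = 1)
U(D, g) = 2 + D*g
L = 8 (L = -5*0 + (2 + 6*1) = 0 + (2 + 6) = 0 + 8 = 8)
k(P, M) = 1 (k(P, M) = (M + P)/(M + P) = 1)
-4407 - k(-38, L) = -4407 - 1*1 = -4407 - 1 = -4408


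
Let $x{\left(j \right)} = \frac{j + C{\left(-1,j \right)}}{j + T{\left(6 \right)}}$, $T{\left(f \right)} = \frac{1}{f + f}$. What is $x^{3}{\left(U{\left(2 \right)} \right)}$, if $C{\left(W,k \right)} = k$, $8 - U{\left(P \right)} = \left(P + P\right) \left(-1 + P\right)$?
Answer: $\frac{884736}{117649} \approx 7.5201$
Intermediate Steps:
$U{\left(P \right)} = 8 - 2 P \left(-1 + P\right)$ ($U{\left(P \right)} = 8 - \left(P + P\right) \left(-1 + P\right) = 8 - 2 P \left(-1 + P\right)$)
$T{\left(f \right)} = \frac{1}{2 f}$
$x{\left(j \right)} = \frac{2 j}{\frac{1}{12} + j}$ ($x{\left(j \right)} = \frac{j + j}{j + \frac{1}{2 \cdot 6}} = \frac{2 j}{j + \frac{1}{2} \cdot \frac{1}{6}} = \frac{2 j}{j + \frac{1}{12}} = \frac{2 j}{\frac{1}{12} + j}$)
$x^{3}{\left(U{\left(2 \right)} \right)} = \left(\frac{24 \left(8 - 2 \cdot 2^{2} + 2 \cdot 2\right)}{1 + 12 \left(8 - 2 \cdot 2^{2} + 2 \cdot 2\right)}\right)^{3} = \left(\frac{24 \left(8 - 8 + 4\right)}{1 + 12 \left(8 - 8 + 4\right)}\right)^{3} = \left(24 \cdot 4 \frac{1}{1 + 12 \cdot 4}\right)^{3} = \left(24 \cdot 4 \frac{1}{1 + 48}\right)^{3} = \left(24 \cdot 4 \cdot \frac{1}{49}\right)^{3} = \left(\frac{96}{49}\right)^{3} = \frac{884736}{117649}$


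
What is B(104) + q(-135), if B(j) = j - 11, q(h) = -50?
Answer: 43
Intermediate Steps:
B(j) = -11 + j
B(104) + q(-135) = (-11 + 104) - 50 = 93 - 50 = 43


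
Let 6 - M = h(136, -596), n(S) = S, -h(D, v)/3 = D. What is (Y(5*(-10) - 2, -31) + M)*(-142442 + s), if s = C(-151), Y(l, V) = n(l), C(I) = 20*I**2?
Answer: 113515236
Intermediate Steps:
h(D, v) = -3*D
Y(l, V) = l
M = 414 (M = 6 - (-3)*136 = 6 - 1*(-408) = 6 + 408 = 414)
s = 456020 (s = 20*(-151)**2 = 20*22801 = 456020)
(Y(5*(-10) - 2, -31) + M)*(-142442 + s) = ((5*(-10) - 2) + 414)*(-142442 + 456020) = ((-50 - 2) + 414)*313578 = (-52 + 414)*313578 = 362*313578 = 113515236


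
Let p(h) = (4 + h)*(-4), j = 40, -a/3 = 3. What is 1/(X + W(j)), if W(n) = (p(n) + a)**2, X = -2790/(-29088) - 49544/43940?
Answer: 17751760/607535672899 ≈ 2.9219e-5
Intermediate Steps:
a = -9 (a = -3*3 = -9)
p(h) = -16 - 4*h
X = -18313101/17751760 (X = -2790*(-1/29088) - 49544*1/43940 = 155/1616 - 12386/10985 = -18313101/17751760 ≈ -1.0316)
W(n) = (-25 - 4*n)**2 (W(n) = ((-16 - 4*n) - 9)**2 = (-25 - 4*n)**2)
1/(X + W(j)) = 1/(-18313101/17751760 + (25 + 4*40)**2) = 1/(-18313101/17751760 + (25 + 160)**2) = 1/(-18313101/17751760 + 185**2) = 1/(-18313101/17751760 + 34225) = 1/(607535672899/17751760) = 17751760/607535672899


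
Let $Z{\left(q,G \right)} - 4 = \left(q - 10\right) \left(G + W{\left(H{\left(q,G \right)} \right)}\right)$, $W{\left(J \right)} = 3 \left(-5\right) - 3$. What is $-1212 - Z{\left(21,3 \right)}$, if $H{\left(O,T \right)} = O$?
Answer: $-1051$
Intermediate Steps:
$W{\left(J \right)} = -18$ ($W{\left(J \right)} = -15 - 3 = -18$)
$Z{\left(q,G \right)} = 4 + \left(-18 + G\right) \left(-10 + q\right)$ ($Z{\left(q,G \right)} = 4 + \left(q - 10\right) \left(G - 18\right) = 4 + \left(-10 + q\right) \left(-18 + G\right) = 4 + \left(-18 + G\right) \left(-10 + q\right)$)
$-1212 - Z{\left(21,3 \right)} = -1212 - \left(184 - 378 - 30 + 3 \cdot 21\right) = -1212 - \left(184 - 378 - 30 + 63\right) = -1212 - -161 = -1212 + 161 = -1051$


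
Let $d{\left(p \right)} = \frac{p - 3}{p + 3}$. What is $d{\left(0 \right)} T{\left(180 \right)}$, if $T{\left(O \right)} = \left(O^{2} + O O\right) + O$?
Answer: $-64980$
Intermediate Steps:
$T{\left(O \right)} = O + 2 O^{2}$ ($T{\left(O \right)} = \left(O^{2} + O^{2}\right) + O = 2 O^{2} + O = O + 2 O^{2}$)
$d{\left(p \right)} = \frac{-3 + p}{3 + p}$
$d{\left(0 \right)} T{\left(180 \right)} = \frac{-3 + 0}{3 + 0} \cdot 180 \left(1 + 2 \cdot 180\right) = \frac{1}{3} \left(-3\right) 180 \left(1 + 360\right) = \frac{1}{3} \left(-3\right) 180 \cdot 361 = \left(-1\right) 64980 = -64980$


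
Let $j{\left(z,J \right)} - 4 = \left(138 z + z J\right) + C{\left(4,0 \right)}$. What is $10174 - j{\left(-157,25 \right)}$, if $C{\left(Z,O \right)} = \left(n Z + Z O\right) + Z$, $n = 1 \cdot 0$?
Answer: $35757$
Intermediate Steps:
$n = 0$
$C{\left(Z,O \right)} = Z + O Z$ ($C{\left(Z,O \right)} = \left(0 Z + Z O\right) + Z = \left(0 + O Z\right) + Z = O Z + Z = Z + O Z$)
$j{\left(z,J \right)} = 8 + 138 z + J z$ ($j{\left(z,J \right)} = 4 + \left(\left(138 z + z J\right) + 4 \left(1 + 0\right)\right) = 4 + \left(\left(138 z + J z\right) + 4 \cdot 1\right) = 4 + \left(\left(138 z + J z\right) + 4\right) = 4 + \left(4 + 138 z + J z\right) = 8 + 138 z + J z$)
$10174 - j{\left(-157,25 \right)} = 10174 - \left(8 + 138 \left(-157\right) + 25 \left(-157\right)\right) = 10174 - \left(8 - 21666 - 3925\right) = 10174 - -25583 = 10174 + 25583 = 35757$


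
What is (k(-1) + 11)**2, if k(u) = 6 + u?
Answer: 256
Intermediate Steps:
(k(-1) + 11)**2 = ((6 - 1) + 11)**2 = (5 + 11)**2 = 16**2 = 256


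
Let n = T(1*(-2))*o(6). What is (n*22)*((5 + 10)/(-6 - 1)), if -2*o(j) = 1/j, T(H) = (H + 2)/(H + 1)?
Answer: 0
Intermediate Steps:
T(H) = (2 + H)/(1 + H)
o(j) = -1/(2*j)
n = 0 (n = ((2 + 1*(-2))/(1 + 1*(-2)))*(-1/2/6) = ((2 - 2)/(1 - 2))*(-1/2*1/6) = (0/(-1))*(-1/12) = -1*0*(-1/12) = 0*(-1/12) = 0)
(n*22)*((5 + 10)/(-6 - 1)) = (0*22)*((5 + 10)/(-6 - 1)) = 0*(15/(-7)) = 0*(15*(-1/7)) = 0*(-15/7) = 0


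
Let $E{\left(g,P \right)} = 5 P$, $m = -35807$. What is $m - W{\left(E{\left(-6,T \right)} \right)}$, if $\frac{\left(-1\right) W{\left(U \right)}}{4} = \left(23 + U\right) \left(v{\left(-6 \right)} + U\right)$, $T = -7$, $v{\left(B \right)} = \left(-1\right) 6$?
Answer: $-33839$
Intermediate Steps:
$v{\left(B \right)} = -6$
$W{\left(U \right)} = - 4 \left(-6 + U\right) \left(23 + U\right)$ ($W{\left(U \right)} = - 4 \left(23 + U\right) \left(-6 + U\right) = - 4 \left(-6 + U\right) \left(23 + U\right)$)
$m - W{\left(E{\left(-6,T \right)} \right)} = -35807 - \left(552 - 68 \cdot 5 \left(-7\right) - 4 \left(5 \left(-7\right)\right)^{2}\right) = -35807 - \left(552 - -2380 - 4 \left(-35\right)^{2}\right) = -35807 - \left(552 + 2380 - 4900\right) = -35807 - -1968 = -35807 + 1968 = -33839$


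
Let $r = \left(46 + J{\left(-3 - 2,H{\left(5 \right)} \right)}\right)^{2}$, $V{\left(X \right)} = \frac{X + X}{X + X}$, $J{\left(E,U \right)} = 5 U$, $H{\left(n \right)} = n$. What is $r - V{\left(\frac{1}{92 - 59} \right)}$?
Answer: $5040$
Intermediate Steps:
$V{\left(X \right)} = 1$ ($V{\left(X \right)} = \frac{2 X}{2 X} = 2 X \frac{1}{2 X} = 1$)
$r = 5041$ ($r = \left(46 + 5 \cdot 5\right)^{2} = \left(46 + 25\right)^{2} = 71^{2} = 5041$)
$r - V{\left(\frac{1}{92 - 59} \right)} = 5041 - 1 = 5040$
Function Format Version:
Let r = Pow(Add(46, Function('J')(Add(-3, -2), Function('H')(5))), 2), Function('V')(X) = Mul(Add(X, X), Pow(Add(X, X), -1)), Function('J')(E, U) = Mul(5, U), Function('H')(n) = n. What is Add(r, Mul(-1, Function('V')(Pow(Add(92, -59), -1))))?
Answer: 5040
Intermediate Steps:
Function('V')(X) = 1 (Function('V')(X) = Mul(Mul(2, X), Pow(Mul(2, X), -1)) = Mul(Mul(2, X), Mul(Rational(1, 2), Pow(X, -1))) = 1)
r = 5041 (r = Pow(Add(46, Mul(5, 5)), 2) = Pow(Add(46, 25), 2) = Pow(71, 2) = 5041)
Add(r, Mul(-1, Function('V')(Pow(Add(92, -59), -1)))) = Add(5041, Mul(-1, 1)) = Add(5041, -1) = 5040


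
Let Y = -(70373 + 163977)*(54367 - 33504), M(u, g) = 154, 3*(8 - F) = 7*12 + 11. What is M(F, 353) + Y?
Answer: -4889243896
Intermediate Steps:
F = -71/3 (F = 8 - (7*12 + 11)/3 = 8 - (84 + 11)/3 = 8 - 1/3*95 = 8 - 95/3 = -71/3 ≈ -23.667)
Y = -4889244050 (Y = -234350*20863 = -1*4889244050 = -4889244050)
M(F, 353) + Y = 154 - 4889244050 = -4889243896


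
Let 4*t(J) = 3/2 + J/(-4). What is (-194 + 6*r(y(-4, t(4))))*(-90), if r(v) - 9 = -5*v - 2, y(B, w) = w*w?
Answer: 219555/16 ≈ 13722.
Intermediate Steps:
t(J) = 3/8 - J/16 (t(J) = (3/2 + J/(-4))/4 = (3*(½) + J*(-¼))/4 = (3/2 - J/4)/4 = 3/8 - J/16)
y(B, w) = w²
r(v) = 7 - 5*v (r(v) = 9 + (-5*v - 2) = 9 + (-2 - 5*v) = 7 - 5*v)
(-194 + 6*r(y(-4, t(4))))*(-90) = (-194 + 6*(7 - 5*(3/8 - 1/16*4)²))*(-90) = (-194 + 6*(7 - 5*(3/8 - ¼)²))*(-90) = (-194 + 6*(7 - 5*(⅛)²))*(-90) = (-194 + 6*(7 - 5*1/64))*(-90) = (-194 + 6*(7 - 5/64))*(-90) = (-194 + 6*(443/64))*(-90) = (-194 + 1329/32)*(-90) = -4879/32*(-90) = 219555/16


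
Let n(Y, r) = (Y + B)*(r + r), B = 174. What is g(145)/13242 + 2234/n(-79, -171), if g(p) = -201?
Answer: -6018853/71705430 ≈ -0.083939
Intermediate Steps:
n(Y, r) = 2*r*(174 + Y) (n(Y, r) = (Y + 174)*(r + r) = (174 + Y)*(2*r) = 2*r*(174 + Y))
g(145)/13242 + 2234/n(-79, -171) = -201/13242 + 2234/((2*(-171)*(174 - 79))) = -201*1/13242 + 2234/((2*(-171)*95)) = -67/4414 + 2234/(-32490) = -67/4414 + 2234*(-1/32490) = -67/4414 - 1117/16245 = -6018853/71705430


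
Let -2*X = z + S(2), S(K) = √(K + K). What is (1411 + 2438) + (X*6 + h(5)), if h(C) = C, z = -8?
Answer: 3872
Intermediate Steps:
S(K) = √2*√K (S(K) = √(2*K) = √2*√K)
X = 3 (X = -(-8 + √2*√2)/2 = -(-8 + 2)/2 = -½*(-6) = 3)
(1411 + 2438) + (X*6 + h(5)) = (1411 + 2438) + (3*6 + 5) = 3849 + (18 + 5) = 3849 + 23 = 3872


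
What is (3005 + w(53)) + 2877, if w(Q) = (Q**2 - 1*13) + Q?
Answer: 8731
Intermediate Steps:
w(Q) = -13 + Q + Q**2 (w(Q) = (Q**2 - 13) + Q = (-13 + Q**2) + Q = -13 + Q + Q**2)
(3005 + w(53)) + 2877 = (3005 + (-13 + 53 + 53**2)) + 2877 = (3005 + (-13 + 53 + 2809)) + 2877 = (3005 + 2849) + 2877 = 5854 + 2877 = 8731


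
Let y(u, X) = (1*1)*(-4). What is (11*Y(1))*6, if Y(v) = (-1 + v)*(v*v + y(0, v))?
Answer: 0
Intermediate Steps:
y(u, X) = -4 (y(u, X) = 1*(-4) = -4)
Y(v) = (-1 + v)*(-4 + v²) (Y(v) = (-1 + v)*(v*v - 4) = (-1 + v)*(v² - 4) = (-1 + v)*(-4 + v²))
(11*Y(1))*6 = (11*(4 + 1³ - 1*1² - 4*1))*6 = (11*(4 + 1 - 1*1 - 4))*6 = (11*(4 + 1 - 1 - 4))*6 = (11*0)*6 = 0*6 = 0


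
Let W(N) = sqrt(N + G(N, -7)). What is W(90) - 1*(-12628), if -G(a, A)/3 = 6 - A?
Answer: 12628 + sqrt(51) ≈ 12635.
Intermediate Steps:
G(a, A) = -18 + 3*A (G(a, A) = -3*(6 - A) = -18 + 3*A)
W(N) = sqrt(-39 + N) (W(N) = sqrt(N + (-18 + 3*(-7))) = sqrt(N + (-18 - 21)) = sqrt(N - 39) = sqrt(-39 + N))
W(90) - 1*(-12628) = sqrt(-39 + 90) - 1*(-12628) = sqrt(51) + 12628 = 12628 + sqrt(51)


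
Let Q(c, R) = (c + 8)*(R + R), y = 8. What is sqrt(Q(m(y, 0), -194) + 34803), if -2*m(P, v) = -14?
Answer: sqrt(28983) ≈ 170.24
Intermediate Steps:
m(P, v) = 7 (m(P, v) = -1/2*(-14) = 7)
Q(c, R) = 2*R*(8 + c) (Q(c, R) = (8 + c)*(2*R) = 2*R*(8 + c))
sqrt(Q(m(y, 0), -194) + 34803) = sqrt(2*(-194)*(8 + 7) + 34803) = sqrt(2*(-194)*15 + 34803) = sqrt(-5820 + 34803) = sqrt(28983)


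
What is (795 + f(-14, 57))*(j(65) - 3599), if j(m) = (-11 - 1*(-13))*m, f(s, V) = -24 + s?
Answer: -2626033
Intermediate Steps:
j(m) = 2*m (j(m) = (-11 + 13)*m = 2*m)
(795 + f(-14, 57))*(j(65) - 3599) = (795 + (-24 - 14))*(2*65 - 3599) = (795 - 38)*(130 - 3599) = 757*(-3469) = -2626033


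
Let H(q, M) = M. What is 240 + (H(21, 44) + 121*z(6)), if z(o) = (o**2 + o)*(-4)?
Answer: -20044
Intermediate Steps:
z(o) = -4*o - 4*o**2 (z(o) = (o + o**2)*(-4) = -4*o - 4*o**2)
240 + (H(21, 44) + 121*z(6)) = 240 + (44 + 121*(-4*6*(1 + 6))) = 240 + (44 + 121*(-4*6*7)) = 240 + (44 + 121*(-168)) = 240 + (44 - 20328) = 240 - 20284 = -20044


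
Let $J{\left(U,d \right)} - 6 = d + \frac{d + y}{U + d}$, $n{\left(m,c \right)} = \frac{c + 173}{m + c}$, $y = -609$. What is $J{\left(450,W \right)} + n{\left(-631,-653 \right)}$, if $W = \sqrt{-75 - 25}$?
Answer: $\frac{2177211}{433564} + \frac{203659 i}{20260} \approx 5.0217 + 10.052 i$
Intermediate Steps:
$n{\left(m,c \right)} = \frac{173 + c}{c + m}$
$W = 10 i$ ($W = \sqrt{-100} = 10 i \approx 10.0 i$)
$J{\left(U,d \right)} = 6 + d + \frac{-609 + d}{U + d}$ ($J{\left(U,d \right)} = 6 + \left(d + \frac{d - 609}{U + d}\right) = 6 + \left(d + \frac{-609 + d}{U + d}\right) = 6 + d + \frac{-609 + d}{U + d}$)
$J{\left(450,W \right)} + n{\left(-631,-653 \right)} = \frac{-609 + \left(10 i\right)^{2} + 6 \cdot 450 + 7 \cdot 10 i + 450 \cdot 10 i}{450 + 10 i} + \frac{173 - 653}{-653 - 631} = \frac{450 - 10 i}{202600} \left(-609 - 100 + 2700 + 70 i + 4500 i\right) + \frac{1}{-1284} \left(-480\right) = \frac{450 - 10 i}{202600} \left(1991 + 4570 i\right) - - \frac{40}{107} = \frac{\left(450 - 10 i\right) \left(1991 + 4570 i\right)}{202600} + \frac{40}{107} = \frac{40}{107} + \frac{\left(450 - 10 i\right) \left(1991 + 4570 i\right)}{202600}$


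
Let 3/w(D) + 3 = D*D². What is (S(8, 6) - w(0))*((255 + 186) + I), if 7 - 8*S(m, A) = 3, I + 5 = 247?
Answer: 2049/2 ≈ 1024.5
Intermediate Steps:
w(D) = 3/(-3 + D³) (w(D) = 3/(-3 + D*D²) = 3/(-3 + D³))
I = 242 (I = -5 + 247 = 242)
S(m, A) = ½ (S(m, A) = 7/8 - ⅛*3 = 7/8 - 3/8 = ½)
(S(8, 6) - w(0))*((255 + 186) + I) = (½ - 3/(-3 + 0³))*((255 + 186) + 242) = (½ - 3/(-3 + 0))*(441 + 242) = (½ - 3/(-3))*683 = (½ - 3*(-1)/3)*683 = (½ - 1*(-1))*683 = (½ + 1)*683 = (3/2)*683 = 2049/2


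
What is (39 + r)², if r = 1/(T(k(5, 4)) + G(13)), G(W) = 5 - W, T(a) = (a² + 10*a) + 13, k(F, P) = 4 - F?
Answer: 24025/16 ≈ 1501.6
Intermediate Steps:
T(a) = 13 + a² + 10*a
r = -¼ (r = 1/((13 + (4 - 1*5)² + 10*(4 - 1*5)) + (5 - 1*13)) = 1/((13 + (4 - 5)² + 10*(4 - 5)) + (5 - 13)) = 1/((13 + (-1)² + 10*(-1)) - 8) = 1/((13 + 1 - 10) - 8) = 1/(4 - 8) = 1/(-4) = -¼ ≈ -0.25000)
(39 + r)² = (39 - ¼)² = (155/4)² = 24025/16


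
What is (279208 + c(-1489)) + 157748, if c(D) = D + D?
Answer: 433978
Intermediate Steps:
c(D) = 2*D
(279208 + c(-1489)) + 157748 = (279208 + 2*(-1489)) + 157748 = (279208 - 2978) + 157748 = 276230 + 157748 = 433978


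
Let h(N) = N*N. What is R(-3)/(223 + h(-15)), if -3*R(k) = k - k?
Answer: 0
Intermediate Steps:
R(k) = 0 (R(k) = -(k - k)/3 = -⅓*0 = 0)
h(N) = N²
R(-3)/(223 + h(-15)) = 0/(223 + (-15)²) = 0/(223 + 225) = 0/448 = (1/448)*0 = 0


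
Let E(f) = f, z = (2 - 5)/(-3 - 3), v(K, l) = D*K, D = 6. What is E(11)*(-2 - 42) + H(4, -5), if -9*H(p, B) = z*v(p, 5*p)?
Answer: -1456/3 ≈ -485.33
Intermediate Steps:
v(K, l) = 6*K
z = ½ (z = -3/(-6) = -3*(-⅙) = ½ ≈ 0.50000)
H(p, B) = -p/3 (H(p, B) = -6*p/18 = -p/3)
E(11)*(-2 - 42) + H(4, -5) = 11*(-2 - 42) - ⅓*4 = 11*(-44) - 4/3 = -484 - 4/3 = -1456/3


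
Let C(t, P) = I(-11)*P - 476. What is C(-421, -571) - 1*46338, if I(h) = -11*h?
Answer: -115905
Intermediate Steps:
C(t, P) = -476 + 121*P (C(t, P) = (-11*(-11))*P - 476 = 121*P - 476 = -476 + 121*P)
C(-421, -571) - 1*46338 = (-476 + 121*(-571)) - 1*46338 = (-476 - 69091) - 46338 = -69567 - 46338 = -115905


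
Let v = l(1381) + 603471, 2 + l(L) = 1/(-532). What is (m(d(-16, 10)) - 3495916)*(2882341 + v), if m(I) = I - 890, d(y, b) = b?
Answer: -1621159138938881/133 ≈ -1.2189e+13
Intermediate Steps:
l(L) = -1065/532 (l(L) = -2 + 1/(-532) = -2 - 1/532 = -1065/532)
m(I) = -890 + I
v = 321045507/532 (v = -1065/532 + 603471 = 321045507/532 ≈ 6.0347e+5)
(m(d(-16, 10)) - 3495916)*(2882341 + v) = ((-890 + 10) - 3495916)*(2882341 + 321045507/532) = (-880 - 3495916)*(1854450919/532) = -3496796*1854450919/532 = -1621159138938881/133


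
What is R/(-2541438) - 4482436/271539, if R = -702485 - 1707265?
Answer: -596527337651/38338862949 ≈ -15.559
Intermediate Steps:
R = -2409750
R/(-2541438) - 4482436/271539 = -2409750/(-2541438) - 4482436/271539 = -2409750*(-1/2541438) - 4482436*1/271539 = 133875/141191 - 4482436/271539 = -596527337651/38338862949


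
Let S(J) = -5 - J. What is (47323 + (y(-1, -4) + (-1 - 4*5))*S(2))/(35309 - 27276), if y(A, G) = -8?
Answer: 47526/8033 ≈ 5.9163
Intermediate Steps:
(47323 + (y(-1, -4) + (-1 - 4*5))*S(2))/(35309 - 27276) = (47323 + (-8 + (-1 - 4*5))*(-5 - 1*2))/(35309 - 27276) = (47323 + (-8 + (-1 - 20))*(-5 - 2))/8033 = (47323 + (-8 - 21)*(-7))*(1/8033) = (47323 - 29*(-7))*(1/8033) = (47323 + 203)*(1/8033) = 47526*(1/8033) = 47526/8033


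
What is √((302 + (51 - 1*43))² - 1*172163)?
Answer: I*√76063 ≈ 275.8*I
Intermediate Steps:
√((302 + (51 - 1*43))² - 1*172163) = √((302 + (51 - 43))² - 172163) = √((302 + 8)² - 172163) = √(310² - 172163) = √(96100 - 172163) = √(-76063) = I*√76063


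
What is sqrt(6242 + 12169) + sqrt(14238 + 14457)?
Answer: sqrt(28695) + 19*sqrt(51) ≈ 305.08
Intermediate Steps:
sqrt(6242 + 12169) + sqrt(14238 + 14457) = sqrt(18411) + sqrt(28695) = 19*sqrt(51) + sqrt(28695) = sqrt(28695) + 19*sqrt(51)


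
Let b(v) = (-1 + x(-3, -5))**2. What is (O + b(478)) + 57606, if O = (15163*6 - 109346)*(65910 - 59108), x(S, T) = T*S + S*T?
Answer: -124880689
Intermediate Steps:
x(S, T) = 2*S*T (x(S, T) = S*T + S*T = 2*S*T)
O = -124939136 (O = (90978 - 109346)*6802 = -18368*6802 = -124939136)
b(v) = 841 (b(v) = (-1 + 2*(-3)*(-5))**2 = (-1 + 30)**2 = 29**2 = 841)
(O + b(478)) + 57606 = (-124939136 + 841) + 57606 = -124938295 + 57606 = -124880689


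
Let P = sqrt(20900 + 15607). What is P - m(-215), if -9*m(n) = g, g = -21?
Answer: -7/3 + sqrt(36507) ≈ 188.73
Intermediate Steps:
m(n) = 7/3 (m(n) = -1/9*(-21) = 7/3)
P = sqrt(36507) ≈ 191.07
P - m(-215) = sqrt(36507) - 1*7/3 = sqrt(36507) - 7/3 = -7/3 + sqrt(36507)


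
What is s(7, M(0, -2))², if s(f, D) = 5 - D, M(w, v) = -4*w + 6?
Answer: 1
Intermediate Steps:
M(w, v) = 6 - 4*w
s(7, M(0, -2))² = (5 - (6 - 4*0))² = (5 - (6 + 0))² = (5 - 1*6)² = (5 - 6)² = (-1)² = 1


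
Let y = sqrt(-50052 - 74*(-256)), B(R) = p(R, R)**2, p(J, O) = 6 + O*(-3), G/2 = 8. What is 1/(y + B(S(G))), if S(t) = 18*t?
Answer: 16731/12316760591 - I*sqrt(7777)/270968733002 ≈ 1.3584e-6 - 3.2545e-10*I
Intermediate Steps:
G = 16 (G = 2*8 = 16)
p(J, O) = 6 - 3*O
B(R) = (6 - 3*R)**2
y = 2*I*sqrt(7777) (y = sqrt(-50052 + 18944) = sqrt(-31108) = 2*I*sqrt(7777) ≈ 176.37*I)
1/(y + B(S(G))) = 1/(2*I*sqrt(7777) + 9*(-2 + 18*16)**2) = 1/(2*I*sqrt(7777) + 9*(-2 + 288)**2) = 1/(2*I*sqrt(7777) + 9*286**2) = 1/(2*I*sqrt(7777) + 9*81796) = 1/(2*I*sqrt(7777) + 736164) = 1/(736164 + 2*I*sqrt(7777))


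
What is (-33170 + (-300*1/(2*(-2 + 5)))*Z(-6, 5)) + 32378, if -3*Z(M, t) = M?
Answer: -892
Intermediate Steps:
Z(M, t) = -M/3
(-33170 + (-300*1/(2*(-2 + 5)))*Z(-6, 5)) + 32378 = (-33170 + (-300*1/(2*(-2 + 5)))*(-⅓*(-6))) + 32378 = (-33170 - 300/(2*3)*2) + 32378 = (-33170 - 300/6*2) + 32378 = (-33170 - 300*⅙*2) + 32378 = (-33170 - 50*2) + 32378 = (-33170 - 100) + 32378 = -33270 + 32378 = -892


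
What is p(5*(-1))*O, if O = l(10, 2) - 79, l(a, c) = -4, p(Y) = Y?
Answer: 415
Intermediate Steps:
O = -83 (O = -4 - 79 = -83)
p(5*(-1))*O = (5*(-1))*(-83) = -5*(-83) = 415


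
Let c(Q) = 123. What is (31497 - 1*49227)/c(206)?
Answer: -5910/41 ≈ -144.15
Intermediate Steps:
(31497 - 1*49227)/c(206) = (31497 - 1*49227)/123 = (31497 - 49227)*(1/123) = -17730*1/123 = -5910/41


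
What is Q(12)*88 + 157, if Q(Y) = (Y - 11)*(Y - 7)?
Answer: 597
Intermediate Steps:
Q(Y) = (-11 + Y)*(-7 + Y)
Q(12)*88 + 157 = (77 + 12² - 18*12)*88 + 157 = (77 + 144 - 216)*88 + 157 = 5*88 + 157 = 440 + 157 = 597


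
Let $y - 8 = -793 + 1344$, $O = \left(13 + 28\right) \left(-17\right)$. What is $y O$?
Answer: $-389623$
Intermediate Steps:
$O = -697$ ($O = 41 \left(-17\right) = -697$)
$y = 559$ ($y = 8 + \left(-793 + 1344\right) = 8 + 551 = 559$)
$y O = 559 \left(-697\right) = -389623$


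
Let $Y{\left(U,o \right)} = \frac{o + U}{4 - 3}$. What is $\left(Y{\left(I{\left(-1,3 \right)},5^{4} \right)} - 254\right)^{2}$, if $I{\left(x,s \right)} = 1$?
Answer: $138384$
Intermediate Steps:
$Y{\left(U,o \right)} = U + o$ ($Y{\left(U,o \right)} = \frac{U + o}{1} = \left(U + o\right) 1 = U + o$)
$\left(Y{\left(I{\left(-1,3 \right)},5^{4} \right)} - 254\right)^{2} = \left(\left(1 + 5^{4}\right) - 254\right)^{2} = \left(\left(1 + 625\right) - 254\right)^{2} = \left(626 - 254\right)^{2} = 372^{2} = 138384$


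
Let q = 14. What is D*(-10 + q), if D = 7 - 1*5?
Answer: 8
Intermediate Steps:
D = 2 (D = 7 - 5 = 2)
D*(-10 + q) = 2*(-10 + 14) = 2*4 = 8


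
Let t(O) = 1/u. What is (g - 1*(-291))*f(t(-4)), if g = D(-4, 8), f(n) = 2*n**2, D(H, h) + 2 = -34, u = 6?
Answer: 85/6 ≈ 14.167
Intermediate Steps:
t(O) = 1/6
D(H, h) = -36 (D(H, h) = -2 - 34 = -36)
g = -36
(g - 1*(-291))*f(t(-4)) = (-36 - 1*(-291))*(2*(1/6)**2) = (-36 + 291)*(2*(1/36)) = 255*(1/18) = 85/6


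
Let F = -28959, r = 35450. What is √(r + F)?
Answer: √6491 ≈ 80.567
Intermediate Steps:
√(r + F) = √(35450 - 28959) = √6491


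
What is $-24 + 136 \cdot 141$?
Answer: $19152$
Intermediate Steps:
$-24 + 136 \cdot 141 = -24 + 19176 = 19152$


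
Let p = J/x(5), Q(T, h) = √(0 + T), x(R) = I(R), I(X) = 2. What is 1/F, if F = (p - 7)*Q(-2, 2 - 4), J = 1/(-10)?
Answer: 10*I*√2/141 ≈ 0.1003*I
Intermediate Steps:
x(R) = 2
J = -⅒ ≈ -0.10000
Q(T, h) = √T
p = -1/20 (p = -⅒/2 = -⅒*½ = -1/20 ≈ -0.050000)
F = -141*I*√2/20 (F = (-1/20 - 7)*√(-2) = -141*I*√2/20 ≈ -9.9702*I)
1/F = 1/(-141*I*√2/20) = 10*I*√2/141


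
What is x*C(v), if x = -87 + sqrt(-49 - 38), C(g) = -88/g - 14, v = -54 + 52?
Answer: -2610 + 30*I*sqrt(87) ≈ -2610.0 + 279.82*I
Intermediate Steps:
v = -2
C(g) = -14 - 88/g
x = -87 + I*sqrt(87) (x = -87 + sqrt(-87) = -87 + I*sqrt(87) ≈ -87.0 + 9.3274*I)
x*C(v) = (-87 + I*sqrt(87))*(-14 - 88/(-2)) = (-87 + I*sqrt(87))*(-14 - 88*(-1/2)) = (-87 + I*sqrt(87))*(-14 + 44) = (-87 + I*sqrt(87))*30 = -2610 + 30*I*sqrt(87)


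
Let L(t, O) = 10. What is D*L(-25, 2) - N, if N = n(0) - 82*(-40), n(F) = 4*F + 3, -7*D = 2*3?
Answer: -23041/7 ≈ -3291.6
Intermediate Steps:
D = -6/7 (D = -2*3/7 = -1/7*6 = -6/7 ≈ -0.85714)
n(F) = 3 + 4*F
N = 3283 (N = (3 + 4*0) - 82*(-40) = (3 + 0) + 3280 = 3 + 3280 = 3283)
D*L(-25, 2) - N = -6/7*10 - 1*3283 = -60/7 - 3283 = -23041/7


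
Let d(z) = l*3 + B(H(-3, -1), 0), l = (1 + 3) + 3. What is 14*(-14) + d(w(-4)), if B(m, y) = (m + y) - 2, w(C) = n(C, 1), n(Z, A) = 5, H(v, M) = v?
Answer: -180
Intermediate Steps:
l = 7 (l = 4 + 3 = 7)
w(C) = 5
B(m, y) = -2 + m + y
d(z) = 16 (d(z) = 7*3 + (-2 - 3 + 0) = 21 - 5 = 16)
14*(-14) + d(w(-4)) = 14*(-14) + 16 = -196 + 16 = -180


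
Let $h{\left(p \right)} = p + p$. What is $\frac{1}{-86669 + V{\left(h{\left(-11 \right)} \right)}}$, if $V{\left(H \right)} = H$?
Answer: $- \frac{1}{86691} \approx -1.1535 \cdot 10^{-5}$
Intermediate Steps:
$h{\left(p \right)} = 2 p$
$\frac{1}{-86669 + V{\left(h{\left(-11 \right)} \right)}} = \frac{1}{-86669 + 2 \left(-11\right)} = \frac{1}{-86669 - 22} = \frac{1}{-86691} = - \frac{1}{86691}$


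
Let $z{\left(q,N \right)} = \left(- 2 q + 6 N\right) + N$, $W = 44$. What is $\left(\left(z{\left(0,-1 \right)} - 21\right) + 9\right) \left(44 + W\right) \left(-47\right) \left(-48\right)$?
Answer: $-3772032$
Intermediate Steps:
$z{\left(q,N \right)} = - 2 q + 7 N$
$\left(\left(z{\left(0,-1 \right)} - 21\right) + 9\right) \left(44 + W\right) \left(-47\right) \left(-48\right) = \left(\left(\left(\left(-2\right) 0 + 7 \left(-1\right)\right) - 21\right) + 9\right) \left(44 + 44\right) \left(-47\right) \left(-48\right) = \left(\left(\left(0 - 7\right) - 21\right) + 9\right) 88 \left(-47\right) \left(-48\right) = \left(\left(-7 - 21\right) + 9\right) 88 \left(-47\right) \left(-48\right) = \left(-28 + 9\right) 88 \left(-47\right) \left(-48\right) = \left(-19\right) 88 \left(-47\right) \left(-48\right) = \left(-1672\right) \left(-47\right) \left(-48\right) = 78584 \left(-48\right) = -3772032$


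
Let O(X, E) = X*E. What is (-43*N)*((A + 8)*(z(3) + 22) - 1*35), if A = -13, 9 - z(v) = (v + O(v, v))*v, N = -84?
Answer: -36120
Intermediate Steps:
O(X, E) = E*X
z(v) = 9 - v*(v + v²) (z(v) = 9 - (v + v*v)*v = 9 - (v + v²)*v = 9 - v*(v + v²))
(-43*N)*((A + 8)*(z(3) + 22) - 1*35) = (-43*(-84))*((-13 + 8)*((9 - 1*3² - 1*3³) + 22) - 1*35) = 3612*(-5*((9 - 1*9 - 1*27) + 22) - 35) = 3612*(-5*((9 - 9 - 27) + 22) - 35) = 3612*(-5*(-27 + 22) - 35) = 3612*(-5*(-5) - 35) = 3612*(25 - 35) = 3612*(-10) = -36120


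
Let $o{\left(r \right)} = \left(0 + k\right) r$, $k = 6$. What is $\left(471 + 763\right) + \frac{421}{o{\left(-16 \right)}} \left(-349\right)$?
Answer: $\frac{265393}{96} \approx 2764.5$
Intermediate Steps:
$o{\left(r \right)} = 6 r$ ($o{\left(r \right)} = \left(0 + 6\right) r = 6 r$)
$\left(471 + 763\right) + \frac{421}{o{\left(-16 \right)}} \left(-349\right) = \left(471 + 763\right) + \frac{421}{6 \left(-16\right)} \left(-349\right) = 1234 + \frac{421}{-96} \left(-349\right) = 1234 + 421 \left(- \frac{1}{96}\right) \left(-349\right) = 1234 - - \frac{146929}{96} = 1234 + \frac{146929}{96} = \frac{265393}{96}$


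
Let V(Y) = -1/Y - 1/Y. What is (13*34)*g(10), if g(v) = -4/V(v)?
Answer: 8840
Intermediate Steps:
V(Y) = -2/Y
g(v) = 2*v (g(v) = -4*(-v/2) = -(-2)*v = 2*v)
(13*34)*g(10) = (13*34)*(2*10) = 442*20 = 8840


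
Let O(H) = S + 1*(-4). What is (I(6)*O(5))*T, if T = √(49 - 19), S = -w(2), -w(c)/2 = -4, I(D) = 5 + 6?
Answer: -132*√30 ≈ -722.99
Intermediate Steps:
I(D) = 11
w(c) = 8 (w(c) = -2*(-4) = 8)
S = -8 (S = -1*8 = -8)
O(H) = -12 (O(H) = -8 + 1*(-4) = -8 - 4 = -12)
T = √30 ≈ 5.4772
(I(6)*O(5))*T = (11*(-12))*√30 = -132*√30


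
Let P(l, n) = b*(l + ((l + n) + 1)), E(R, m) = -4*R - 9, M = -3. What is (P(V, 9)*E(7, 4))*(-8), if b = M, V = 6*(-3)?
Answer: 23088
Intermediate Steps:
V = -18
b = -3
E(R, m) = -9 - 4*R
P(l, n) = -3 - 6*l - 3*n (P(l, n) = -3*(l + ((l + n) + 1)) = -3*(l + (1 + l + n)) = -3*(1 + n + 2*l) = -3 - 6*l - 3*n)
(P(V, 9)*E(7, 4))*(-8) = ((-3 - 6*(-18) - 3*9)*(-9 - 4*7))*(-8) = ((-3 + 108 - 27)*(-9 - 28))*(-8) = (78*(-37))*(-8) = -2886*(-8) = 23088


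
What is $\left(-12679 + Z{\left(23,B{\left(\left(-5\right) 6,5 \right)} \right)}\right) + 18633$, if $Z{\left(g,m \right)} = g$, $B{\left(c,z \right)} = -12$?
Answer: $5977$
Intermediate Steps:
$\left(-12679 + Z{\left(23,B{\left(\left(-5\right) 6,5 \right)} \right)}\right) + 18633 = \left(-12679 + 23\right) + 18633 = -12656 + 18633 = 5977$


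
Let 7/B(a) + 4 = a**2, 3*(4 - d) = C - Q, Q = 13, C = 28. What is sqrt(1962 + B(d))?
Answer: sqrt(17637)/3 ≈ 44.268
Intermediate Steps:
d = -1 (d = 4 - (28 - 1*13)/3 = 4 - (28 - 13)/3 = 4 - 1/3*15 = 4 - 5 = -1)
B(a) = 7/(-4 + a**2)
sqrt(1962 + B(d)) = sqrt(1962 + 7/(-4 + (-1)**2)) = sqrt(1962 + 7/(-4 + 1)) = sqrt(1962 + 7/(-3)) = sqrt(1962 + 7*(-1/3)) = sqrt(1962 - 7/3) = sqrt(5879/3) = sqrt(17637)/3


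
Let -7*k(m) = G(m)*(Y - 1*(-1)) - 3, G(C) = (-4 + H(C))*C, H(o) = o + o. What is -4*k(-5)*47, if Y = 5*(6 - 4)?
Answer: 144196/7 ≈ 20599.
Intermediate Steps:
H(o) = 2*o
Y = 10 (Y = 5*2 = 10)
G(C) = C*(-4 + 2*C) (G(C) = (-4 + 2*C)*C = C*(-4 + 2*C))
k(m) = 3/7 - 22*m*(-2 + m)/7 (k(m) = -((2*m*(-2 + m))*(10 - 1*(-1)) - 3)/7 = -((2*m*(-2 + m))*(10 + 1) - 3)/7 = -((2*m*(-2 + m))*11 - 3)/7 = -(22*m*(-2 + m) - 3)/7 = -(-3 + 22*m*(-2 + m))/7 = 3/7 - 22*m*(-2 + m)/7)
-4*k(-5)*47 = -4*(3/7 - 22/7*(-5)*(-2 - 5))*47 = -4*(3/7 - 22/7*(-5)*(-7))*47 = -4*(3/7 - 110)*47 = -4*(-767/7)*47 = (3068/7)*47 = 144196/7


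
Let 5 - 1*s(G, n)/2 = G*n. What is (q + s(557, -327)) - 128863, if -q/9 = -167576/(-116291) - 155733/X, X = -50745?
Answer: 463015791766356/1967062265 ≈ 2.3538e+5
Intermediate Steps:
s(G, n) = 10 - 2*G*n
q = -79841971269/1967062265 (q = -9*(-167576/(-116291) - 155733/(-50745)) = -9*(-167576*(-1/116291) - 155733*(-1/50745)) = -9*(167576/116291 + 51911/16915) = -9*8871330141/1967062265 = -79841971269/1967062265 ≈ -40.589)
(q + s(557, -327)) - 128863 = (-79841971269/1967062265 + (10 - 2*557*(-327))) - 128863 = (-79841971269/1967062265 + (10 + 364278)) - 128863 = (-79841971269/1967062265 + 364288) - 128863 = 716497336421051/1967062265 - 128863 = 463015791766356/1967062265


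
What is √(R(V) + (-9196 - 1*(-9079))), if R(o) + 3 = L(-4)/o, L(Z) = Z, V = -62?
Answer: 13*I*√682/31 ≈ 10.952*I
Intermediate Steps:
R(o) = -3 - 4/o
√(R(V) + (-9196 - 1*(-9079))) = √((-3 - 4/(-62)) + (-9196 - 1*(-9079))) = √((-3 - 4*(-1/62)) + (-9196 + 9079)) = √((-3 + 2/31) - 117) = √(-91/31 - 117) = √(-3718/31) = 13*I*√682/31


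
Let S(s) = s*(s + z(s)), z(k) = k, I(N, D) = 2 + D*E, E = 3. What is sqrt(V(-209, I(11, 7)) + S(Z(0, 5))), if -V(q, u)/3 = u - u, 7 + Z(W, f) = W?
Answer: 7*sqrt(2) ≈ 9.8995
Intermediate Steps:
I(N, D) = 2 + 3*D (I(N, D) = 2 + D*3 = 2 + 3*D)
Z(W, f) = -7 + W
V(q, u) = 0 (V(q, u) = -3*(u - u) = -3*0 = 0)
S(s) = 2*s**2 (S(s) = s*(s + s) = s*(2*s) = 2*s**2)
sqrt(V(-209, I(11, 7)) + S(Z(0, 5))) = sqrt(0 + 2*(-7 + 0)**2) = sqrt(0 + 2*(-7)**2) = sqrt(0 + 2*49) = sqrt(0 + 98) = sqrt(98) = 7*sqrt(2)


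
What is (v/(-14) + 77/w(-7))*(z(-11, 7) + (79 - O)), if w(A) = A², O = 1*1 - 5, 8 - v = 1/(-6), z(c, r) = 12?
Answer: 7885/84 ≈ 93.869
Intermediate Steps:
v = 49/6 (v = 8 - 1/(-6) = 8 - 1*(-⅙) = 8 + ⅙ = 49/6 ≈ 8.1667)
O = -4 (O = 1 - 5 = -4)
(v/(-14) + 77/w(-7))*(z(-11, 7) + (79 - O)) = ((49/6)/(-14) + 77/((-7)²))*(12 + (79 - 1*(-4))) = ((49/6)*(-1/14) + 77/49)*(12 + (79 + 4)) = (-7/12 + 77*(1/49))*(12 + 83) = (-7/12 + 11/7)*95 = (83/84)*95 = 7885/84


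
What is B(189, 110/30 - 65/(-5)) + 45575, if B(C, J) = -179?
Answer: 45396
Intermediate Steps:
B(189, 110/30 - 65/(-5)) + 45575 = -179 + 45575 = 45396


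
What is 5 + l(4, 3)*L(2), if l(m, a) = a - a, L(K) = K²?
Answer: 5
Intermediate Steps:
l(m, a) = 0
5 + l(4, 3)*L(2) = 5 + 0*2² = 5 + 0*4 = 5 + 0 = 5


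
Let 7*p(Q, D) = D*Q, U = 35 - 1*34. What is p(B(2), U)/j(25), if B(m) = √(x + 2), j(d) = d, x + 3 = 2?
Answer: 1/175 ≈ 0.0057143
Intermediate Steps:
x = -1 (x = -3 + 2 = -1)
U = 1 (U = 35 - 34 = 1)
B(m) = 1 (B(m) = √(-1 + 2) = √1 = 1)
p(Q, D) = D*Q/7 (p(Q, D) = (D*Q)/7 = D*Q/7)
p(B(2), U)/j(25) = ((⅐)*1*1)/25 = (⅐)*(1/25) = 1/175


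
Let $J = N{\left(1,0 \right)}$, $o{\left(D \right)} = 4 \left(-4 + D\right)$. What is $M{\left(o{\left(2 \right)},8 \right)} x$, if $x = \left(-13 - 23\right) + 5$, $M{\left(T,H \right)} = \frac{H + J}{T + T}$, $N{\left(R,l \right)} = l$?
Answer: $\frac{31}{2} \approx 15.5$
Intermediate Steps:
$o{\left(D \right)} = -16 + 4 D$
$J = 0$
$M{\left(T,H \right)} = \frac{H}{2 T}$ ($M{\left(T,H \right)} = \frac{H + 0}{T + T} = \frac{H}{2 T}$)
$x = -31$ ($x = -36 + 5 = -31$)
$M{\left(o{\left(2 \right)},8 \right)} x = \frac{1}{2} \cdot 8 \frac{1}{-16 + 4 \cdot 2} \left(-31\right) = \frac{1}{2} \cdot 8 \frac{1}{-16 + 8} \left(-31\right) = \frac{1}{2} \cdot 8 \frac{1}{-8} \left(-31\right) = \frac{1}{2} \cdot 8 \left(- \frac{1}{8}\right) \left(-31\right) = \left(- \frac{1}{2}\right) \left(-31\right) = \frac{31}{2}$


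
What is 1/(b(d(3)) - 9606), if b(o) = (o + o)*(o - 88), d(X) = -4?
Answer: -1/8870 ≈ -0.00011274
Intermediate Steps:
b(o) = 2*o*(-88 + o) (b(o) = (2*o)*(-88 + o) = 2*o*(-88 + o))
1/(b(d(3)) - 9606) = 1/(2*(-4)*(-88 - 4) - 9606) = 1/(2*(-4)*(-92) - 9606) = 1/(736 - 9606) = 1/(-8870) = -1/8870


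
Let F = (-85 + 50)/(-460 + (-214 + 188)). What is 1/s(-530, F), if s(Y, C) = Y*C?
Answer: -243/9275 ≈ -0.026199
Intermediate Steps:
F = 35/486 (F = -35/(-460 - 26) = -35/(-486) = -35*(-1/486) = 35/486 ≈ 0.072016)
s(Y, C) = C*Y
1/s(-530, F) = 1/((35/486)*(-530)) = 1/(-9275/243) = -243/9275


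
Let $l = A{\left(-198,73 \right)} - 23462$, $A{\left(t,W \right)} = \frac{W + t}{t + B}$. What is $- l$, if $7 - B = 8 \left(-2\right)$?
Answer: $\frac{164229}{7} \approx 23461.0$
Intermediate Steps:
$B = 23$ ($B = 7 - 8 \left(-2\right) = 7 - -16 = 7 + 16 = 23$)
$A{\left(t,W \right)} = \frac{W + t}{23 + t}$ ($A{\left(t,W \right)} = \frac{W + t}{t + 23} = \frac{W + t}{23 + t}$)
$l = - \frac{164229}{7}$ ($l = \frac{73 - 198}{23 - 198} - 23462 = \frac{1}{-175} \left(-125\right) - 23462 = \left(- \frac{1}{175}\right) \left(-125\right) - 23462 = \frac{5}{7} - 23462 = - \frac{164229}{7} \approx -23461.0$)
$- l = \left(-1\right) \left(- \frac{164229}{7}\right) = \frac{164229}{7}$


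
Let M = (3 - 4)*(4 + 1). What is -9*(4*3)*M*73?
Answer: 39420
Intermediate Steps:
M = -5 (M = -1*5 = -5)
-9*(4*3)*M*73 = -9*(4*3)*(-5)*73 = -9*12*(-5)*73 = -(-540)*73 = -9*(-4380) = 39420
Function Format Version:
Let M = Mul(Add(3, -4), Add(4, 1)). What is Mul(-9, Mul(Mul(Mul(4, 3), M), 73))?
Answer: 39420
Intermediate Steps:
M = -5 (M = Mul(-1, 5) = -5)
Mul(-9, Mul(Mul(Mul(4, 3), M), 73)) = Mul(-9, Mul(Mul(Mul(4, 3), -5), 73)) = Mul(-9, Mul(Mul(12, -5), 73)) = Mul(-9, Mul(-60, 73)) = Mul(-9, -4380) = 39420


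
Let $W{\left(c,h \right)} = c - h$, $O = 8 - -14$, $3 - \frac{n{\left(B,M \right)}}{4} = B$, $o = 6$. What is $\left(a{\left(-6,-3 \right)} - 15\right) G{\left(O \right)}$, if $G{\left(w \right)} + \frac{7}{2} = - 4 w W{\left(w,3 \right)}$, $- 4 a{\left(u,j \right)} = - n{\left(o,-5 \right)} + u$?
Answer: $\frac{110583}{4} \approx 27646.0$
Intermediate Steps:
$n{\left(B,M \right)} = 12 - 4 B$
$a{\left(u,j \right)} = -3 - \frac{u}{4}$ ($a{\left(u,j \right)} = - \frac{- (12 - 24) + u}{4} = - \frac{\left(-1\right) \left(-12\right) + u}{4} = - \frac{12 + u}{4} = -3 - \frac{u}{4}$)
$O = 22$ ($O = 8 + 14 = 22$)
$G{\left(w \right)} = - \frac{7}{2} - 4 w \left(-3 + w\right)$ ($G{\left(w \right)} = - \frac{7}{2} + - 4 w \left(w - 3\right) = - \frac{7}{2} + - 4 w \left(-3 + w\right) = - \frac{7}{2} - 4 w \left(-3 + w\right)$)
$\left(a{\left(-6,-3 \right)} - 15\right) G{\left(O \right)} = \left(\left(-3 - - \frac{3}{2}\right) - 15\right) \left(- \frac{7}{2} - 88 \left(-3 + 22\right)\right) = \left(\left(-3 + \frac{3}{2}\right) - 15\right) \left(- \frac{7}{2} - 88 \cdot 19\right) = \left(- \frac{3}{2} - 15\right) \left(- \frac{7}{2} - 1672\right) = \left(- \frac{33}{2}\right) \left(- \frac{3351}{2}\right) = \frac{110583}{4}$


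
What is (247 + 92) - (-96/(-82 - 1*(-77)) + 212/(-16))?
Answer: 6661/20 ≈ 333.05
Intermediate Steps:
(247 + 92) - (-96/(-82 - 1*(-77)) + 212/(-16)) = 339 - (-96/(-82 + 77) + 212*(-1/16)) = 339 - (-96/(-5) - 53/4) = 339 - (-96*(-⅕) - 53/4) = 339 - (96/5 - 53/4) = 339 - 1*119/20 = 339 - 119/20 = 6661/20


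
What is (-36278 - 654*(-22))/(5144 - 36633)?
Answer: 21890/31489 ≈ 0.69516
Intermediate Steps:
(-36278 - 654*(-22))/(5144 - 36633) = (-36278 + 14388)/(-31489) = -21890*(-1/31489) = 21890/31489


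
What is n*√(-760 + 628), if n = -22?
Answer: -44*I*√33 ≈ -252.76*I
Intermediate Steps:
n*√(-760 + 628) = -22*√(-760 + 628) = -44*I*√33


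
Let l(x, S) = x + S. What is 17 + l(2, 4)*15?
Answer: 107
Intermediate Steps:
l(x, S) = S + x
17 + l(2, 4)*15 = 17 + (4 + 2)*15 = 17 + 6*15 = 17 + 90 = 107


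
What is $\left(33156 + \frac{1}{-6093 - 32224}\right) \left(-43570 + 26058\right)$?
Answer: $- \frac{22247918153912}{38317} \approx -5.8063 \cdot 10^{8}$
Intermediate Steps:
$\left(33156 + \frac{1}{-6093 - 32224}\right) \left(-43570 + 26058\right) = \left(33156 + \frac{1}{-38317}\right) \left(-17512\right) = \left(33156 - \frac{1}{38317}\right) \left(-17512\right) = \frac{1270438451}{38317} \left(-17512\right) = - \frac{22247918153912}{38317}$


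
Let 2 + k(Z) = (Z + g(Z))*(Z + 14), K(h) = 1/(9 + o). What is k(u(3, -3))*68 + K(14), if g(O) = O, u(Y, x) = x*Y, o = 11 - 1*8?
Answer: -75071/12 ≈ -6255.9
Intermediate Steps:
o = 3 (o = 11 - 8 = 3)
u(Y, x) = Y*x
K(h) = 1/12 (K(h) = 1/(9 + 3) = 1/12)
k(Z) = -2 + 2*Z*(14 + Z) (k(Z) = -2 + (Z + Z)*(Z + 14) = -2 + (2*Z)*(14 + Z) = -2 + 2*Z*(14 + Z))
k(u(3, -3))*68 + K(14) = (-2 + 2*(3*(-3))² + 28*(3*(-3)))*68 + 1/12 = (-2 + 2*(-9)² + 28*(-9))*68 + 1/12 = (-2 + 2*81 - 252)*68 + 1/12 = (-2 + 162 - 252)*68 + 1/12 = -92*68 + 1/12 = -6256 + 1/12 = -75071/12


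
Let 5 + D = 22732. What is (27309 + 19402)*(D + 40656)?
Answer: 2960683313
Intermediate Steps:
D = 22727 (D = -5 + 22732 = 22727)
(27309 + 19402)*(D + 40656) = (27309 + 19402)*(22727 + 40656) = 46711*63383 = 2960683313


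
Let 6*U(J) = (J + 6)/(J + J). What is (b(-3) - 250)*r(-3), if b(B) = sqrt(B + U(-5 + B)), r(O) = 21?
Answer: -5250 + 7*I*sqrt(429)/4 ≈ -5250.0 + 36.247*I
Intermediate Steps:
U(J) = (6 + J)/(12*J) (U(J) = ((J + 6)/(J + J))/6 = ((6 + J)/((2*J)))/6 = ((6 + J)*(1/(2*J)))/6 = ((6 + J)/(2*J))/6 = (6 + J)/(12*J))
b(B) = sqrt(B + (1 + B)/(12*(-5 + B))) (b(B) = sqrt(B + (6 + (-5 + B))/(12*(-5 + B))) = sqrt(B + (1 + B)/(12*(-5 + B))))
(b(-3) - 250)*r(-3) = (sqrt(3)*sqrt((1 - 3 + 12*(-3)*(-5 - 3))/(-5 - 3))/6 - 250)*21 = (sqrt(3)*sqrt((1 - 3 + 12*(-3)*(-8))/(-8))/6 - 250)*21 = (sqrt(3)*sqrt(-(1 - 3 + 288)/8)/6 - 250)*21 = (sqrt(3)*sqrt(-1/8*286)/6 - 250)*21 = (sqrt(3)*sqrt(-143/4)/6 - 250)*21 = (sqrt(3)*(I*sqrt(143)/2)/6 - 250)*21 = (I*sqrt(429)/12 - 250)*21 = (-250 + I*sqrt(429)/12)*21 = -5250 + 7*I*sqrt(429)/4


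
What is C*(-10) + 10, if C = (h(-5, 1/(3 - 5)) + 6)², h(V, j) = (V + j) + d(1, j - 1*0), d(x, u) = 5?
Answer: -585/2 ≈ -292.50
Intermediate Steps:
h(V, j) = 5 + V + j (h(V, j) = (V + j) + 5 = 5 + V + j)
C = 121/4 (C = ((5 - 5 + 1/(3 - 5)) + 6)² = ((5 - 5 + 1/(-2)) + 6)² = ((5 - 5 - ½) + 6)² = (-½ + 6)² = (11/2)² = 121/4 ≈ 30.250)
C*(-10) + 10 = (121/4)*(-10) + 10 = -605/2 + 10 = -585/2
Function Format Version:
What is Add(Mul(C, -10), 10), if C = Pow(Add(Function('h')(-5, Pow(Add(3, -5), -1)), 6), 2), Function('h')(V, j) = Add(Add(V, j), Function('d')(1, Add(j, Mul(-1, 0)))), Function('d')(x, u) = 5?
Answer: Rational(-585, 2) ≈ -292.50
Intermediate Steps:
Function('h')(V, j) = Add(5, V, j) (Function('h')(V, j) = Add(Add(V, j), 5) = Add(5, V, j))
C = Rational(121, 4) (C = Pow(Add(Add(5, -5, Pow(Add(3, -5), -1)), 6), 2) = Pow(Add(Add(5, -5, Pow(-2, -1)), 6), 2) = Pow(Add(Add(5, -5, Rational(-1, 2)), 6), 2) = Pow(Add(Rational(-1, 2), 6), 2) = Pow(Rational(11, 2), 2) = Rational(121, 4) ≈ 30.250)
Add(Mul(C, -10), 10) = Add(Mul(Rational(121, 4), -10), 10) = Add(Rational(-605, 2), 10) = Rational(-585, 2)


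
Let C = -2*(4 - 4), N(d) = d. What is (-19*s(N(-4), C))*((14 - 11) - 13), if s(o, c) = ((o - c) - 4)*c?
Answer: 0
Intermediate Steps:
C = 0 (C = -2*0 = 0)
s(o, c) = c*(-4 + o - c) (s(o, c) = (-4 + o - c)*c = c*(-4 + o - c))
(-19*s(N(-4), C))*((14 - 11) - 13) = (-0*(-4 - 4 - 1*0))*((14 - 11) - 13) = (-0*(-4 - 4 + 0))*(3 - 13) = -0*(-8)*(-10) = -19*0*(-10) = 0*(-10) = 0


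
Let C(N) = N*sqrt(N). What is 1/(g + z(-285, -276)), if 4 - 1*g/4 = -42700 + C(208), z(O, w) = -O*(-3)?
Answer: 169961/28742758929 + 3328*sqrt(13)/28742758929 ≈ 6.3307e-6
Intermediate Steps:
C(N) = N**(3/2)
z(O, w) = 3*O
g = 170816 - 3328*sqrt(13) (g = 16 - 4*(-42700 + 208**(3/2)) = 16 - 4*(-42700 + 832*sqrt(13)) = 16 + (170800 - 3328*sqrt(13)) = 170816 - 3328*sqrt(13) ≈ 1.5882e+5)
1/(g + z(-285, -276)) = 1/((170816 - 3328*sqrt(13)) + 3*(-285)) = 1/((170816 - 3328*sqrt(13)) - 855) = 1/(169961 - 3328*sqrt(13))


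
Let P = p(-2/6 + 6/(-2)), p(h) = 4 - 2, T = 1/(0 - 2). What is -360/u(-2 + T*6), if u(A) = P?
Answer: -180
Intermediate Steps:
T = -½ (T = 1/(-2) = -½ ≈ -0.50000)
p(h) = 2
P = 2
u(A) = 2
-360/u(-2 + T*6) = -360/2 = -360*½ = -180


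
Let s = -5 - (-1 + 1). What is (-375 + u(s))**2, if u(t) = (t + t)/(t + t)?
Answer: 139876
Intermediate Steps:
s = -5 (s = -5 - 1*0 = -5 + 0 = -5)
u(t) = 1 (u(t) = (2*t)/((2*t)) = (2*t)*(1/(2*t)) = 1)
(-375 + u(s))**2 = (-375 + 1)**2 = (-374)**2 = 139876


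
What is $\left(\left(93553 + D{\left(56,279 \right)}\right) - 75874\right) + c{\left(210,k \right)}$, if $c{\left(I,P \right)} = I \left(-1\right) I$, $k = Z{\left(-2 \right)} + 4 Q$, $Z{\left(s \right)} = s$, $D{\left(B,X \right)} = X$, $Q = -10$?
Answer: $-26142$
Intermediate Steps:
$k = -42$ ($k = -2 + 4 \left(-10\right) = -2 - 40 = -42$)
$c{\left(I,P \right)} = - I^{2}$ ($c{\left(I,P \right)} = - I I = - I^{2}$)
$\left(\left(93553 + D{\left(56,279 \right)}\right) - 75874\right) + c{\left(210,k \right)} = \left(\left(93553 + 279\right) - 75874\right) - 210^{2} = \left(93832 - 75874\right) - 44100 = 17958 - 44100 = -26142$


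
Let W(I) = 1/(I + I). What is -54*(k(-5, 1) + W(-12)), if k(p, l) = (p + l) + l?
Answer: 657/4 ≈ 164.25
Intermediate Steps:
W(I) = 1/(2*I)
k(p, l) = p + 2*l (k(p, l) = (l + p) + l = p + 2*l)
-54*(k(-5, 1) + W(-12)) = -54*((-5 + 2*1) + (½)/(-12)) = -54*((-5 + 2) + (½)*(-1/12)) = -54*(-3 - 1/24) = -54*(-73/24) = 657/4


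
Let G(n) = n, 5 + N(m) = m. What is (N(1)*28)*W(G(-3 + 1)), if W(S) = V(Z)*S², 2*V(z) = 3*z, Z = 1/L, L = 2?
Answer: -336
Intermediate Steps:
N(m) = -5 + m
Z = ½ (Z = 1/2 = ½ ≈ 0.50000)
V(z) = 3*z/2 (V(z) = (3*z)/2 = 3*z/2)
W(S) = 3*S²/4 (W(S) = ((3/2)*(½))*S² = 3*S²/4)
(N(1)*28)*W(G(-3 + 1)) = ((-5 + 1)*28)*(3*(-3 + 1)²/4) = (-4*28)*((¾)*(-2)²) = -84*4 = -112*3 = -336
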